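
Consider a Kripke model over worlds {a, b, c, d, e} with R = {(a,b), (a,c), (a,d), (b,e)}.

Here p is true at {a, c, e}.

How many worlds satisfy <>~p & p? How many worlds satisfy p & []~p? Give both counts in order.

1 and 2

For <>~p & p:
a: <>~p is T, p is T. ✓
b: <>~p is F, p is F. ✗
c: <>~p is F, p is T. ✗
d: <>~p is F, p is F. ✗
e: <>~p is F, p is T. ✗
— 1 world.
For p & []~p:
a: p is T, []~p is F. ✗
b: p is F, []~p is F. ✗
c: p is T, []~p is T. ✓
d: p is F, []~p is T. ✗
e: p is T, []~p is T. ✓
— 2 worlds.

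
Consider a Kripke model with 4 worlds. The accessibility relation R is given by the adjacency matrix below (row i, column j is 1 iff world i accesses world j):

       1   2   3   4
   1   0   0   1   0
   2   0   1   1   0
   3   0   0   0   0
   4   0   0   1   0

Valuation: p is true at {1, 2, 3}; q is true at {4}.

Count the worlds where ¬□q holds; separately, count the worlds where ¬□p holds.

For ¬□q:
1: □q is F. ✓
2: □q is F. ✓
3: □q is T. ✗
4: □q is F. ✓
— 3 worlds.
For ¬□p:
1: □p is T. ✗
2: □p is T. ✗
3: □p is T. ✗
4: □p is T. ✗
— 0 worlds.

3 and 0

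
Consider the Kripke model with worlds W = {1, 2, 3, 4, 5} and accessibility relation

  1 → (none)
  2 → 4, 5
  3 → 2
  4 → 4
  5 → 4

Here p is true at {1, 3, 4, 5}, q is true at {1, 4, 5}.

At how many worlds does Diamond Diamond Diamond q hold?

1: no successors, so Diamond Diamond Diamond q fails. ✗
2: successors {4, 5}; Diamond Diamond q there: 4:T, 5:T. ✓
3: successors {2}; Diamond Diamond q there: 2:T. ✓
4: successors {4}; Diamond Diamond q there: 4:T. ✓
5: successors {4}; Diamond Diamond q there: 4:T. ✓
Satisfying worlds: {2, 3, 4, 5}.

4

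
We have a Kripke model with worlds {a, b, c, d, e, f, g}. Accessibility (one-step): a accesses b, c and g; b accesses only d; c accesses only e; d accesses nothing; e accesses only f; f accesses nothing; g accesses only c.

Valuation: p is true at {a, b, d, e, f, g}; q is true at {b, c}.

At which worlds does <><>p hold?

a: successors {b, c, g}; <>p there: b:T, c:T, g:F. ✓
b: successors {d}; <>p there: d:F. ✗
c: successors {e}; <>p there: e:T. ✓
d: no successors, so <><>p fails. ✗
e: successors {f}; <>p there: f:F. ✗
f: no successors, so <><>p fails. ✗
g: successors {c}; <>p there: c:T. ✓

{a, c, g}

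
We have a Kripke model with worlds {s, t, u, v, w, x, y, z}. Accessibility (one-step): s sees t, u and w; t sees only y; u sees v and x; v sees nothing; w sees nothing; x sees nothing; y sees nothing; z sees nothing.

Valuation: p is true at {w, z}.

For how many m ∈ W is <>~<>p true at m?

3

s: successors {t, u, w}; ~<>p there: t:T, u:T, w:T. ✓
t: successors {y}; ~<>p there: y:T. ✓
u: successors {v, x}; ~<>p there: v:T, x:T. ✓
v: no successors, so <>~<>p fails. ✗
w: no successors, so <>~<>p fails. ✗
x: no successors, so <>~<>p fails. ✗
y: no successors, so <>~<>p fails. ✗
z: no successors, so <>~<>p fails. ✗
Satisfying worlds: {s, t, u}.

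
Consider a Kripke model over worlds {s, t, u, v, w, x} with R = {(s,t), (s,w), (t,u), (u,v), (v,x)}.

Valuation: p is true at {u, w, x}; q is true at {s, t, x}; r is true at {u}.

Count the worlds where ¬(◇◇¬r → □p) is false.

s: ◇◇¬r → □p is T. ✗
t: ◇◇¬r → □p is T. ✗
u: ◇◇¬r → □p is F. ✓
v: ◇◇¬r → □p is T. ✗
w: ◇◇¬r → □p is T. ✗
x: ◇◇¬r → □p is T. ✗
Satisfying worlds: {u}.
So ¬(◇◇¬r → □p) fails at the other 5 worlds.

5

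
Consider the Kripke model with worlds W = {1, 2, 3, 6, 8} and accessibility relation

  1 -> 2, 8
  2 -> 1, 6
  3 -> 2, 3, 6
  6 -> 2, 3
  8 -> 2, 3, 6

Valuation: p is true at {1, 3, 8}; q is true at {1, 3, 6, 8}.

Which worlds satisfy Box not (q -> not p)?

∅

1: successors {2, 8}; not (q -> not p) there: 2:F, 8:T. ✗
2: successors {1, 6}; not (q -> not p) there: 1:T, 6:F. ✗
3: successors {2, 3, 6}; not (q -> not p) there: 2:F, 3:T, 6:F. ✗
6: successors {2, 3}; not (q -> not p) there: 2:F, 3:T. ✗
8: successors {2, 3, 6}; not (q -> not p) there: 2:F, 3:T, 6:F. ✗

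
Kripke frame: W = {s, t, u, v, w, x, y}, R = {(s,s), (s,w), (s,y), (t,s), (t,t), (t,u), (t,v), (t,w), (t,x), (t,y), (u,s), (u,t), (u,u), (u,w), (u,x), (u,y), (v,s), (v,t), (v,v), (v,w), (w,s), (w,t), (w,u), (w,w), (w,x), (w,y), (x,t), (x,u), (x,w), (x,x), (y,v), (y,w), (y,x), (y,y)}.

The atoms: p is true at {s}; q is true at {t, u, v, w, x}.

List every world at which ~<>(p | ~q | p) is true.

{x}

s: <>(p | ~q | p) is T. ✗
t: <>(p | ~q | p) is T. ✗
u: <>(p | ~q | p) is T. ✗
v: <>(p | ~q | p) is T. ✗
w: <>(p | ~q | p) is T. ✗
x: <>(p | ~q | p) is F. ✓
y: <>(p | ~q | p) is T. ✗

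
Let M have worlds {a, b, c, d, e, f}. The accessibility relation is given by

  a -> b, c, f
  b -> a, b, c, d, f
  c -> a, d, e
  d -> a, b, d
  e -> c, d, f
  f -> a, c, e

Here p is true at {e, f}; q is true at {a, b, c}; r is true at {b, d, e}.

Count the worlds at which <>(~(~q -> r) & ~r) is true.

3

a: successors {b, c, f}; ~(~q -> r) & ~r there: b:F, c:F, f:T. ✓
b: successors {a, b, c, d, f}; ~(~q -> r) & ~r there: a:F, b:F, c:F, d:F, f:T. ✓
c: successors {a, d, e}; ~(~q -> r) & ~r there: a:F, d:F, e:F. ✗
d: successors {a, b, d}; ~(~q -> r) & ~r there: a:F, b:F, d:F. ✗
e: successors {c, d, f}; ~(~q -> r) & ~r there: c:F, d:F, f:T. ✓
f: successors {a, c, e}; ~(~q -> r) & ~r there: a:F, c:F, e:F. ✗
Satisfying worlds: {a, b, e}.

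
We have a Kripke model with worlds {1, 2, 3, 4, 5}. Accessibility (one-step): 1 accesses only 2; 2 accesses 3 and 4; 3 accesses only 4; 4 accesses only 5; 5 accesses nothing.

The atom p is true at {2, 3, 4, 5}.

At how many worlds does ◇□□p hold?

4

1: successors {2}; □□p there: 2:T. ✓
2: successors {3, 4}; □□p there: 3:T, 4:T. ✓
3: successors {4}; □□p there: 4:T. ✓
4: successors {5}; □□p there: 5:T. ✓
5: no successors, so ◇□□p fails. ✗
Satisfying worlds: {1, 2, 3, 4}.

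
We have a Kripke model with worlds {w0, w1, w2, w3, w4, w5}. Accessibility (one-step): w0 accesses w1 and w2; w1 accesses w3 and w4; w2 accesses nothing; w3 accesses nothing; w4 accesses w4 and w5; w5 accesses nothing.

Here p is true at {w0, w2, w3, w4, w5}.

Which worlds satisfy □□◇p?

{w2, w3, w5}

w0: successors {w1, w2}; □◇p there: w1:F, w2:T. ✗
w1: successors {w3, w4}; □◇p there: w3:T, w4:F. ✗
w2: no successors, so □□◇p holds vacuously. ✓
w3: no successors, so □□◇p holds vacuously. ✓
w4: successors {w4, w5}; □◇p there: w4:F, w5:T. ✗
w5: no successors, so □□◇p holds vacuously. ✓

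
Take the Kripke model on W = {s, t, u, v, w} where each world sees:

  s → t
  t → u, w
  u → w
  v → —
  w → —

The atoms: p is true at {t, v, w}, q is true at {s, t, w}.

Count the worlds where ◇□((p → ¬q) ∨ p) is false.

s: successors {t}; □((p → ¬q) ∨ p) there: t:T. ✓
t: successors {u, w}; □((p → ¬q) ∨ p) there: u:T, w:T. ✓
u: successors {w}; □((p → ¬q) ∨ p) there: w:T. ✓
v: no successors, so ◇□((p → ¬q) ∨ p) fails. ✗
w: no successors, so ◇□((p → ¬q) ∨ p) fails. ✗
Satisfying worlds: {s, t, u}.
So ◇□((p → ¬q) ∨ p) fails at the other 2 worlds.

2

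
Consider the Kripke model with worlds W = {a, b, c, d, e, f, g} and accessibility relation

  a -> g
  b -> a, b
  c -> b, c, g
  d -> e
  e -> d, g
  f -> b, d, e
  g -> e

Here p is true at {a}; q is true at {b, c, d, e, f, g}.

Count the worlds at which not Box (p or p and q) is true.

7

a: Box (p or p and q) is F. ✓
b: Box (p or p and q) is F. ✓
c: Box (p or p and q) is F. ✓
d: Box (p or p and q) is F. ✓
e: Box (p or p and q) is F. ✓
f: Box (p or p and q) is F. ✓
g: Box (p or p and q) is F. ✓
Satisfying worlds: {a, b, c, d, e, f, g}.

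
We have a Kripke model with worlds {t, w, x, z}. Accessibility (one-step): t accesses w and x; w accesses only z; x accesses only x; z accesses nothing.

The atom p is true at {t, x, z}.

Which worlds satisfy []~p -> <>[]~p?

{t, w, x}

t: []~p is F, <>[]~p is F. ✓
w: []~p is F, <>[]~p is T. ✓
x: []~p is F, <>[]~p is F. ✓
z: []~p is T, <>[]~p is F. ✗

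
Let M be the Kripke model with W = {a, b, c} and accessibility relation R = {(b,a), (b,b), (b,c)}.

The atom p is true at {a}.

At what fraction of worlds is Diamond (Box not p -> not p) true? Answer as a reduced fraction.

1/3

a: no successors, so Diamond (Box not p -> not p) fails. ✗
b: successors {a, b, c}; Box not p -> not p there: a:F, b:T, c:T. ✓
c: no successors, so Diamond (Box not p -> not p) fails. ✗
That's 1 of 3 worlds, so 1/3.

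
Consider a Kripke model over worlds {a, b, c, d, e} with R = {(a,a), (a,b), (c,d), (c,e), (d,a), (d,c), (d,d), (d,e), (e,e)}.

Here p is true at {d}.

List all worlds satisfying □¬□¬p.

{b}

a: successors {a, b}; ¬□¬p there: a:F, b:F. ✗
b: no successors, so □¬□¬p holds vacuously. ✓
c: successors {d, e}; ¬□¬p there: d:T, e:F. ✗
d: successors {a, c, d, e}; ¬□¬p there: a:F, c:T, d:T, e:F. ✗
e: successors {e}; ¬□¬p there: e:F. ✗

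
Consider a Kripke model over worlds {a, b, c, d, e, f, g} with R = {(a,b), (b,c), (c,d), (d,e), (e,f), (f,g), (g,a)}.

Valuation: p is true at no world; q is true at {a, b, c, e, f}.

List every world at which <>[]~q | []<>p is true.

{b, e}

a: <>[]~q is F, []<>p is F. ✗
b: <>[]~q is T, []<>p is F. ✓
c: <>[]~q is F, []<>p is F. ✗
d: <>[]~q is F, []<>p is F. ✗
e: <>[]~q is T, []<>p is F. ✓
f: <>[]~q is F, []<>p is F. ✗
g: <>[]~q is F, []<>p is F. ✗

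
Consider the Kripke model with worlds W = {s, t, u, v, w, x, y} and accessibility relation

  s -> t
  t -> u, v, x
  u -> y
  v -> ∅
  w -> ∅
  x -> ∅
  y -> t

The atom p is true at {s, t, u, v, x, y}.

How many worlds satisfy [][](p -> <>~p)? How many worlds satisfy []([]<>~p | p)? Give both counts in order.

For [][](p -> <>~p):
s: successors {t}; [](p -> <>~p) there: t:F. ✗
t: successors {u, v, x}; [](p -> <>~p) there: u:F, v:T, x:T. ✗
u: successors {y}; [](p -> <>~p) there: y:F. ✗
v: no successors, so [][](p -> <>~p) holds vacuously. ✓
w: no successors, so [][](p -> <>~p) holds vacuously. ✓
x: no successors, so [][](p -> <>~p) holds vacuously. ✓
y: successors {t}; [](p -> <>~p) there: t:F. ✗
— 3 worlds.
For []([]<>~p | p):
s: successors {t}; []<>~p | p there: t:T. ✓
t: successors {u, v, x}; []<>~p | p there: u:T, v:T, x:T. ✓
u: successors {y}; []<>~p | p there: y:T. ✓
v: no successors, so []([]<>~p | p) holds vacuously. ✓
w: no successors, so []([]<>~p | p) holds vacuously. ✓
x: no successors, so []([]<>~p | p) holds vacuously. ✓
y: successors {t}; []<>~p | p there: t:T. ✓
— 7 worlds.

3 and 7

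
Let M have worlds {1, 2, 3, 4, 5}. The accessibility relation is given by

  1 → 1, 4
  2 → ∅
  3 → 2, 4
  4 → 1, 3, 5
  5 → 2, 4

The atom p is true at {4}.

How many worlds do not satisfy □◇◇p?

3

1: successors {1, 4}; ◇◇p there: 1:T, 4:T. ✓
2: no successors, so □◇◇p holds vacuously. ✓
3: successors {2, 4}; ◇◇p there: 2:F, 4:T. ✗
4: successors {1, 3, 5}; ◇◇p there: 1:T, 3:F, 5:F. ✗
5: successors {2, 4}; ◇◇p there: 2:F, 4:T. ✗
Satisfying worlds: {1, 2}.
So □◇◇p fails at the other 3 worlds.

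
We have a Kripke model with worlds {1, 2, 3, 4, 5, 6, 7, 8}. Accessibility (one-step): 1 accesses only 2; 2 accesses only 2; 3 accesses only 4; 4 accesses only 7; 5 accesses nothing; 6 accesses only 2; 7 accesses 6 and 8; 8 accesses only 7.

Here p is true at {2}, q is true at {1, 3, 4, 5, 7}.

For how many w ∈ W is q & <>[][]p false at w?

6

1: q is T, <>[][]p is T. ✓
2: q is F, <>[][]p is T. ✗
3: q is T, <>[][]p is F. ✗
4: q is T, <>[][]p is F. ✗
5: q is T, <>[][]p is F. ✗
6: q is F, <>[][]p is T. ✗
7: q is T, <>[][]p is T. ✓
8: q is F, <>[][]p is F. ✗
Satisfying worlds: {1, 7}.
So q & <>[][]p fails at the other 6 worlds.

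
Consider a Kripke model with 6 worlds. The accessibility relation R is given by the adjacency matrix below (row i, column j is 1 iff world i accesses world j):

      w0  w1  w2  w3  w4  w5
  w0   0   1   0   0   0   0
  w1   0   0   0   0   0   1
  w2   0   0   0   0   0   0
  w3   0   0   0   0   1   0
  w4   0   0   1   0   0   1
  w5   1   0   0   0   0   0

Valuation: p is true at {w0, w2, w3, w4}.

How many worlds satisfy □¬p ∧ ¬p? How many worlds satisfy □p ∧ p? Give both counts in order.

For □¬p ∧ ¬p:
w0: □¬p is T, ¬p is F. ✗
w1: □¬p is T, ¬p is T. ✓
w2: □¬p is T, ¬p is F. ✗
w3: □¬p is F, ¬p is F. ✗
w4: □¬p is F, ¬p is F. ✗
w5: □¬p is F, ¬p is T. ✗
— 1 world.
For □p ∧ p:
w0: □p is F, p is T. ✗
w1: □p is F, p is F. ✗
w2: □p is T, p is T. ✓
w3: □p is T, p is T. ✓
w4: □p is F, p is T. ✗
w5: □p is T, p is F. ✗
— 2 worlds.

1 and 2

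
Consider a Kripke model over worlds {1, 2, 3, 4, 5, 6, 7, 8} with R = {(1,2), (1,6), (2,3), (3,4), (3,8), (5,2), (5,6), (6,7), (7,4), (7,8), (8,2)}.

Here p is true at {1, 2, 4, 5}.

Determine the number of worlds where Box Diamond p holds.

1: successors {2, 6}; Diamond p there: 2:F, 6:F. ✗
2: successors {3}; Diamond p there: 3:T. ✓
3: successors {4, 8}; Diamond p there: 4:F, 8:T. ✗
4: no successors, so Box Diamond p holds vacuously. ✓
5: successors {2, 6}; Diamond p there: 2:F, 6:F. ✗
6: successors {7}; Diamond p there: 7:T. ✓
7: successors {4, 8}; Diamond p there: 4:F, 8:T. ✗
8: successors {2}; Diamond p there: 2:F. ✗
Satisfying worlds: {2, 4, 6}.

3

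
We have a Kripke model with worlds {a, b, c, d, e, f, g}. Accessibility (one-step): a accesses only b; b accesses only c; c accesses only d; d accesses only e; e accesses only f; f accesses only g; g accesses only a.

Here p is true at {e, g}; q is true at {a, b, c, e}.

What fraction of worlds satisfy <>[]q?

a: successors {b}; []q there: b:T. ✓
b: successors {c}; []q there: c:F. ✗
c: successors {d}; []q there: d:T. ✓
d: successors {e}; []q there: e:F. ✗
e: successors {f}; []q there: f:F. ✗
f: successors {g}; []q there: g:T. ✓
g: successors {a}; []q there: a:T. ✓
That's 4 of 7 worlds, so 4/7.

4/7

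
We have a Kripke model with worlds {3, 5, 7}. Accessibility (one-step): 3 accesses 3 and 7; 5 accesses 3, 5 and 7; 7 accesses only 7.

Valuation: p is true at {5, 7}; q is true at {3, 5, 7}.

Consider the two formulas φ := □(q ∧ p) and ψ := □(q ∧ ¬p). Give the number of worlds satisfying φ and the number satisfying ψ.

1 and 0

For □(q ∧ p):
3: successors {3, 7}; q ∧ p there: 3:F, 7:T. ✗
5: successors {3, 5, 7}; q ∧ p there: 3:F, 5:T, 7:T. ✗
7: successors {7}; q ∧ p there: 7:T. ✓
— 1 world.
For □(q ∧ ¬p):
3: successors {3, 7}; q ∧ ¬p there: 3:T, 7:F. ✗
5: successors {3, 5, 7}; q ∧ ¬p there: 3:T, 5:F, 7:F. ✗
7: successors {7}; q ∧ ¬p there: 7:F. ✗
— 0 worlds.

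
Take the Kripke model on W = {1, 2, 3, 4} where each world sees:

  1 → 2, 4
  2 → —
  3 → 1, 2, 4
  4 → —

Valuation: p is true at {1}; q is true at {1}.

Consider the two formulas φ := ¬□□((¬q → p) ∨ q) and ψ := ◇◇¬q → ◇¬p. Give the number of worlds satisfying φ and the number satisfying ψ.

For ¬□□((¬q → p) ∨ q):
1: □□((¬q → p) ∨ q) is T. ✗
2: □□((¬q → p) ∨ q) is T. ✗
3: □□((¬q → p) ∨ q) is F. ✓
4: □□((¬q → p) ∨ q) is T. ✗
— 1 world.
For ◇◇¬q → ◇¬p:
1: ◇◇¬q is F, ◇¬p is T. ✓
2: ◇◇¬q is F, ◇¬p is F. ✓
3: ◇◇¬q is T, ◇¬p is T. ✓
4: ◇◇¬q is F, ◇¬p is F. ✓
— 4 worlds.

1 and 4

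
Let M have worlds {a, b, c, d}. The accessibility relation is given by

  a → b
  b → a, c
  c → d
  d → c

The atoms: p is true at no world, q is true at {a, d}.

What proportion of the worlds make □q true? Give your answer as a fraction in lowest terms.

1/4

a: successors {b}; q there: b:F. ✗
b: successors {a, c}; q there: a:T, c:F. ✗
c: successors {d}; q there: d:T. ✓
d: successors {c}; q there: c:F. ✗
That's 1 of 4 worlds, so 1/4.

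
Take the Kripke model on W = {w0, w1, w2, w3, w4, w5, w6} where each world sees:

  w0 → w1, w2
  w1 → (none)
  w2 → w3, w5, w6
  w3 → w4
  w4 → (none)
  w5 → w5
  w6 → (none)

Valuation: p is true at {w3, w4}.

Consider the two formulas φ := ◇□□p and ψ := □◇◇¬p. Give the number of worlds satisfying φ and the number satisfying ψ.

For ◇□□p:
w0: successors {w1, w2}; □□p there: w1:T, w2:F. ✓
w1: no successors, so ◇□□p fails. ✗
w2: successors {w3, w5, w6}; □□p there: w3:T, w5:F, w6:T. ✓
w3: successors {w4}; □□p there: w4:T. ✓
w4: no successors, so ◇□□p fails. ✗
w5: successors {w5}; □□p there: w5:F. ✗
w6: no successors, so ◇□□p fails. ✗
— 3 worlds.
For □◇◇¬p:
w0: successors {w1, w2}; ◇◇¬p there: w1:F, w2:T. ✗
w1: no successors, so □◇◇¬p holds vacuously. ✓
w2: successors {w3, w5, w6}; ◇◇¬p there: w3:F, w5:T, w6:F. ✗
w3: successors {w4}; ◇◇¬p there: w4:F. ✗
w4: no successors, so □◇◇¬p holds vacuously. ✓
w5: successors {w5}; ◇◇¬p there: w5:T. ✓
w6: no successors, so □◇◇¬p holds vacuously. ✓
— 4 worlds.

3 and 4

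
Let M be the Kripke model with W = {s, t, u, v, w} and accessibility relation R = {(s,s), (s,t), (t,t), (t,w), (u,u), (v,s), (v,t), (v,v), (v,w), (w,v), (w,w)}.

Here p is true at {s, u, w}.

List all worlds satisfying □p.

s: successors {s, t}; p there: s:T, t:F. ✗
t: successors {t, w}; p there: t:F, w:T. ✗
u: successors {u}; p there: u:T. ✓
v: successors {s, t, v, w}; p there: s:T, t:F, v:F, w:T. ✗
w: successors {v, w}; p there: v:F, w:T. ✗

{u}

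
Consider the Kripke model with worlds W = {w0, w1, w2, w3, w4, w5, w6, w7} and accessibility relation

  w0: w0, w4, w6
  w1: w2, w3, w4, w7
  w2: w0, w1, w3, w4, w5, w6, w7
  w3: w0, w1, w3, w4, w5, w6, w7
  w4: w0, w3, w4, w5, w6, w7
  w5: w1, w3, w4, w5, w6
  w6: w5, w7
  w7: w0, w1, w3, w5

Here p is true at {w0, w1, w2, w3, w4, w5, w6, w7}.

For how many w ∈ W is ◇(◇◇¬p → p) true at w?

w0: successors {w0, w4, w6}; ◇◇¬p → p there: w0:T, w4:T, w6:T. ✓
w1: successors {w2, w3, w4, w7}; ◇◇¬p → p there: w2:T, w3:T, w4:T, w7:T. ✓
w2: successors {w0, w1, w3, w4, w5, w6, w7}; ◇◇¬p → p there: w0:T, w1:T, w3:T, w4:T, w5:T, w6:T, w7:T. ✓
w3: successors {w0, w1, w3, w4, w5, w6, w7}; ◇◇¬p → p there: w0:T, w1:T, w3:T, w4:T, w5:T, w6:T, w7:T. ✓
w4: successors {w0, w3, w4, w5, w6, w7}; ◇◇¬p → p there: w0:T, w3:T, w4:T, w5:T, w6:T, w7:T. ✓
w5: successors {w1, w3, w4, w5, w6}; ◇◇¬p → p there: w1:T, w3:T, w4:T, w5:T, w6:T. ✓
w6: successors {w5, w7}; ◇◇¬p → p there: w5:T, w7:T. ✓
w7: successors {w0, w1, w3, w5}; ◇◇¬p → p there: w0:T, w1:T, w3:T, w5:T. ✓
Satisfying worlds: {w0, w1, w2, w3, w4, w5, w6, w7}.

8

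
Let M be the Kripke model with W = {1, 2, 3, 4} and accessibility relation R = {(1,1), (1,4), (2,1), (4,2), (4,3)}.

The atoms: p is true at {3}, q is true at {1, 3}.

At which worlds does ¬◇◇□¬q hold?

1: ◇◇□¬q is T. ✗
2: ◇◇□¬q is F. ✓
3: ◇◇□¬q is F. ✓
4: ◇◇□¬q is F. ✓

{2, 3, 4}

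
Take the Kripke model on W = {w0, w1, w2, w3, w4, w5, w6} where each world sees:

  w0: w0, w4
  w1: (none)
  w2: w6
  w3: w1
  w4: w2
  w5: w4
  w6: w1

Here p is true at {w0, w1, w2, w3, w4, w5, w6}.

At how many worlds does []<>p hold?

w0: successors {w0, w4}; <>p there: w0:T, w4:T. ✓
w1: no successors, so []<>p holds vacuously. ✓
w2: successors {w6}; <>p there: w6:T. ✓
w3: successors {w1}; <>p there: w1:F. ✗
w4: successors {w2}; <>p there: w2:T. ✓
w5: successors {w4}; <>p there: w4:T. ✓
w6: successors {w1}; <>p there: w1:F. ✗
Satisfying worlds: {w0, w1, w2, w4, w5}.

5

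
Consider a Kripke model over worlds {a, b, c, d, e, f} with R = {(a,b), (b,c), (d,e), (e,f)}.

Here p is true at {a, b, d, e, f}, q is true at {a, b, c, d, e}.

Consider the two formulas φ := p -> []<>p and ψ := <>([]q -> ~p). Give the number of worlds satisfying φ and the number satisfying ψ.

For p -> []<>p:
a: p is T, []<>p is F. ✗
b: p is T, []<>p is F. ✗
c: p is F, []<>p is T. ✓
d: p is T, []<>p is T. ✓
e: p is T, []<>p is F. ✗
f: p is T, []<>p is T. ✓
— 3 worlds.
For <>([]q -> ~p):
a: successors {b}; []q -> ~p there: b:F. ✗
b: successors {c}; []q -> ~p there: c:T. ✓
c: no successors, so <>([]q -> ~p) fails. ✗
d: successors {e}; []q -> ~p there: e:T. ✓
e: successors {f}; []q -> ~p there: f:F. ✗
f: no successors, so <>([]q -> ~p) fails. ✗
— 2 worlds.

3 and 2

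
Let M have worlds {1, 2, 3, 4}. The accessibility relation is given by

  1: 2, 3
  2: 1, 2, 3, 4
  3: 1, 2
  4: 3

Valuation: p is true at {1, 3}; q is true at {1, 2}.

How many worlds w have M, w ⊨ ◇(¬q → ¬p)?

1: successors {2, 3}; ¬q → ¬p there: 2:T, 3:F. ✓
2: successors {1, 2, 3, 4}; ¬q → ¬p there: 1:T, 2:T, 3:F, 4:T. ✓
3: successors {1, 2}; ¬q → ¬p there: 1:T, 2:T. ✓
4: successors {3}; ¬q → ¬p there: 3:F. ✗
Satisfying worlds: {1, 2, 3}.

3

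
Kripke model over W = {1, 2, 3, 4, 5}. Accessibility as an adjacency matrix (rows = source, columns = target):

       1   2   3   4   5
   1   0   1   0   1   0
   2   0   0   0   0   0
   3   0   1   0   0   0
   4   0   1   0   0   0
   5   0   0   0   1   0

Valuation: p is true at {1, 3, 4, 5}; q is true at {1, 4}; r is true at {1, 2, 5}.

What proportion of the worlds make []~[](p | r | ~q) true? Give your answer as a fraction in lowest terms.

1: successors {2, 4}; ~[](p | r | ~q) there: 2:F, 4:F. ✗
2: no successors, so []~[](p | r | ~q) holds vacuously. ✓
3: successors {2}; ~[](p | r | ~q) there: 2:F. ✗
4: successors {2}; ~[](p | r | ~q) there: 2:F. ✗
5: successors {4}; ~[](p | r | ~q) there: 4:F. ✗
That's 1 of 5 worlds, so 1/5.

1/5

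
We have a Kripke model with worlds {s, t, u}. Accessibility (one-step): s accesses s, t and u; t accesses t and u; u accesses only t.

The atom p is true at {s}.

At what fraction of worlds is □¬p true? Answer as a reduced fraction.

2/3

s: successors {s, t, u}; ¬p there: s:F, t:T, u:T. ✗
t: successors {t, u}; ¬p there: t:T, u:T. ✓
u: successors {t}; ¬p there: t:T. ✓
That's 2 of 3 worlds, so 2/3.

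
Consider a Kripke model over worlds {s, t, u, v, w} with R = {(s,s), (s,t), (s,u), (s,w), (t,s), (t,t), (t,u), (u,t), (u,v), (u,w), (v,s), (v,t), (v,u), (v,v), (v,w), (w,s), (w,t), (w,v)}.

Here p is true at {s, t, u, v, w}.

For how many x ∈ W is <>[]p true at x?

s: successors {s, t, u, w}; []p there: s:T, t:T, u:T, w:T. ✓
t: successors {s, t, u}; []p there: s:T, t:T, u:T. ✓
u: successors {t, v, w}; []p there: t:T, v:T, w:T. ✓
v: successors {s, t, u, v, w}; []p there: s:T, t:T, u:T, v:T, w:T. ✓
w: successors {s, t, v}; []p there: s:T, t:T, v:T. ✓
Satisfying worlds: {s, t, u, v, w}.

5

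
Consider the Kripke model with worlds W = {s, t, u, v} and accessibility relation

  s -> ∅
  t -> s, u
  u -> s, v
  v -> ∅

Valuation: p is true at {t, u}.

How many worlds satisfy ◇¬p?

s: no successors, so ◇¬p fails. ✗
t: successors {s, u}; ¬p there: s:T, u:F. ✓
u: successors {s, v}; ¬p there: s:T, v:T. ✓
v: no successors, so ◇¬p fails. ✗
Satisfying worlds: {t, u}.

2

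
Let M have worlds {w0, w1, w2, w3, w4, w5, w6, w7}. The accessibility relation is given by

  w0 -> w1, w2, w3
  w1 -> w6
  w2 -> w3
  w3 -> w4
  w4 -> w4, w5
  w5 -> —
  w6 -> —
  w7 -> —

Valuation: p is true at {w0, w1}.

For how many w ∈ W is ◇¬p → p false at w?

3

w0: ◇¬p is T, p is T. ✓
w1: ◇¬p is T, p is T. ✓
w2: ◇¬p is T, p is F. ✗
w3: ◇¬p is T, p is F. ✗
w4: ◇¬p is T, p is F. ✗
w5: ◇¬p is F, p is F. ✓
w6: ◇¬p is F, p is F. ✓
w7: ◇¬p is F, p is F. ✓
Satisfying worlds: {w0, w1, w5, w6, w7}.
So ◇¬p → p fails at the other 3 worlds.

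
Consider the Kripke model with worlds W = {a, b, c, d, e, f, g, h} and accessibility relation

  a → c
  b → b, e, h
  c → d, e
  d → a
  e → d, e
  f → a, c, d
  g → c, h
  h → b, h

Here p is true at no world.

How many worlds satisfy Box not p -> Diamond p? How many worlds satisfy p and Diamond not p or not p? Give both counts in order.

0 and 8

For Box not p -> Diamond p:
a: Box not p is T, Diamond p is F. ✗
b: Box not p is T, Diamond p is F. ✗
c: Box not p is T, Diamond p is F. ✗
d: Box not p is T, Diamond p is F. ✗
e: Box not p is T, Diamond p is F. ✗
f: Box not p is T, Diamond p is F. ✗
g: Box not p is T, Diamond p is F. ✗
h: Box not p is T, Diamond p is F. ✗
— 0 worlds.
For p and Diamond not p or not p:
a: p and Diamond not p is F, not p is T. ✓
b: p and Diamond not p is F, not p is T. ✓
c: p and Diamond not p is F, not p is T. ✓
d: p and Diamond not p is F, not p is T. ✓
e: p and Diamond not p is F, not p is T. ✓
f: p and Diamond not p is F, not p is T. ✓
g: p and Diamond not p is F, not p is T. ✓
h: p and Diamond not p is F, not p is T. ✓
— 8 worlds.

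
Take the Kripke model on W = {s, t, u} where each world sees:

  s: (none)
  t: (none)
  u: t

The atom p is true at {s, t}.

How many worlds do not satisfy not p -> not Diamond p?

s: not p is F, not Diamond p is T. ✓
t: not p is F, not Diamond p is T. ✓
u: not p is T, not Diamond p is F. ✗
Satisfying worlds: {s, t}.
So not p -> not Diamond p fails at the other 1 world.

1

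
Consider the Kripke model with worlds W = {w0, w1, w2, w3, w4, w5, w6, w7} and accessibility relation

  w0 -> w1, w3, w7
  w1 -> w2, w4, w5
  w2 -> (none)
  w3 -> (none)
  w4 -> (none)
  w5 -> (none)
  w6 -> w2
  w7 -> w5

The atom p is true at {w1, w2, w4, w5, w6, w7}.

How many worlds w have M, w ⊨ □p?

7

w0: successors {w1, w3, w7}; p there: w1:T, w3:F, w7:T. ✗
w1: successors {w2, w4, w5}; p there: w2:T, w4:T, w5:T. ✓
w2: no successors, so □p holds vacuously. ✓
w3: no successors, so □p holds vacuously. ✓
w4: no successors, so □p holds vacuously. ✓
w5: no successors, so □p holds vacuously. ✓
w6: successors {w2}; p there: w2:T. ✓
w7: successors {w5}; p there: w5:T. ✓
Satisfying worlds: {w1, w2, w3, w4, w5, w6, w7}.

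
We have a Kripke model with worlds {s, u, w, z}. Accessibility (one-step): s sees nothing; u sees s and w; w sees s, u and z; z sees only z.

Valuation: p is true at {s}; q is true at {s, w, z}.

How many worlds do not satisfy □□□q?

1

s: no successors, so □□□q holds vacuously. ✓
u: successors {s, w}; □□q there: s:T, w:T. ✓
w: successors {s, u, z}; □□q there: s:T, u:F, z:T. ✗
z: successors {z}; □□q there: z:T. ✓
Satisfying worlds: {s, u, z}.
So □□□q fails at the other 1 world.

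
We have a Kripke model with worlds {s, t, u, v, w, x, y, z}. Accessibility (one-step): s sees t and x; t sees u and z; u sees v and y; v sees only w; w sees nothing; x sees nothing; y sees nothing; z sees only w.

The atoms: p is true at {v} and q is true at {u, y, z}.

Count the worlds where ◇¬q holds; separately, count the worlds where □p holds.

For ◇¬q:
s: successors {t, x}; ¬q there: t:T, x:T. ✓
t: successors {u, z}; ¬q there: u:F, z:F. ✗
u: successors {v, y}; ¬q there: v:T, y:F. ✓
v: successors {w}; ¬q there: w:T. ✓
w: no successors, so ◇¬q fails. ✗
x: no successors, so ◇¬q fails. ✗
y: no successors, so ◇¬q fails. ✗
z: successors {w}; ¬q there: w:T. ✓
— 4 worlds.
For □p:
s: successors {t, x}; p there: t:F, x:F. ✗
t: successors {u, z}; p there: u:F, z:F. ✗
u: successors {v, y}; p there: v:T, y:F. ✗
v: successors {w}; p there: w:F. ✗
w: no successors, so □p holds vacuously. ✓
x: no successors, so □p holds vacuously. ✓
y: no successors, so □p holds vacuously. ✓
z: successors {w}; p there: w:F. ✗
— 3 worlds.

4 and 3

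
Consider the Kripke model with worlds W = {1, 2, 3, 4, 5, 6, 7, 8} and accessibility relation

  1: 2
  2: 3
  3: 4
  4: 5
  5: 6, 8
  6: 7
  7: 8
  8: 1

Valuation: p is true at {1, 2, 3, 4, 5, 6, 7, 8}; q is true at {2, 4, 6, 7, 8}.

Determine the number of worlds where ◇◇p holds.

1: successors {2}; ◇p there: 2:T. ✓
2: successors {3}; ◇p there: 3:T. ✓
3: successors {4}; ◇p there: 4:T. ✓
4: successors {5}; ◇p there: 5:T. ✓
5: successors {6, 8}; ◇p there: 6:T, 8:T. ✓
6: successors {7}; ◇p there: 7:T. ✓
7: successors {8}; ◇p there: 8:T. ✓
8: successors {1}; ◇p there: 1:T. ✓
Satisfying worlds: {1, 2, 3, 4, 5, 6, 7, 8}.

8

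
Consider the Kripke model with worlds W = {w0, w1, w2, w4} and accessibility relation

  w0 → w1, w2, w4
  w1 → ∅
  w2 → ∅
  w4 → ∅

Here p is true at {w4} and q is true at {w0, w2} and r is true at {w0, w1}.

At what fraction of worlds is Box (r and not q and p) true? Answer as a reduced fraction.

w0: successors {w1, w2, w4}; r and not q and p there: w1:F, w2:F, w4:F. ✗
w1: no successors, so Box (r and not q and p) holds vacuously. ✓
w2: no successors, so Box (r and not q and p) holds vacuously. ✓
w4: no successors, so Box (r and not q and p) holds vacuously. ✓
That's 3 of 4 worlds, so 3/4.

3/4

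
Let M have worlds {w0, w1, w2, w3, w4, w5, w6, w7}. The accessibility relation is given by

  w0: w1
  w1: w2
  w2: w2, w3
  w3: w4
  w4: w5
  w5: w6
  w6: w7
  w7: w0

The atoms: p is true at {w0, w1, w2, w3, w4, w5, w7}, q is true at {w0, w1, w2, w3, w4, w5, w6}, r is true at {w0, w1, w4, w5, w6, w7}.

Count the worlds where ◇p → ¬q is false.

w0: ◇p is T, ¬q is F. ✗
w1: ◇p is T, ¬q is F. ✗
w2: ◇p is T, ¬q is F. ✗
w3: ◇p is T, ¬q is F. ✗
w4: ◇p is T, ¬q is F. ✗
w5: ◇p is F, ¬q is F. ✓
w6: ◇p is T, ¬q is F. ✗
w7: ◇p is T, ¬q is T. ✓
Satisfying worlds: {w5, w7}.
So ◇p → ¬q fails at the other 6 worlds.

6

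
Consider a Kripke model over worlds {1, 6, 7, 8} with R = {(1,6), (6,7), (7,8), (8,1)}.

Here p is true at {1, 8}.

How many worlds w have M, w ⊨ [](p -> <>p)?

1: successors {6}; p -> <>p there: 6:T. ✓
6: successors {7}; p -> <>p there: 7:T. ✓
7: successors {8}; p -> <>p there: 8:T. ✓
8: successors {1}; p -> <>p there: 1:F. ✗
Satisfying worlds: {1, 6, 7}.

3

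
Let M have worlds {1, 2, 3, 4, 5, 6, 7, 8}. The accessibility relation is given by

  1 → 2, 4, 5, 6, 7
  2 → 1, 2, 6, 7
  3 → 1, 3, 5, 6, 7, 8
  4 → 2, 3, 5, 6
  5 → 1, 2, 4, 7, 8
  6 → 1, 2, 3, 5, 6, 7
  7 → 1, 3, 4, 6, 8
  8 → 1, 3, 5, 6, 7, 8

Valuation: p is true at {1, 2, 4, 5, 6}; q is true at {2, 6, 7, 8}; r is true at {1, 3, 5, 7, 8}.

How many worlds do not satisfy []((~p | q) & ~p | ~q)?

1: successors {2, 4, 5, 6, 7}; (~p | q) & ~p | ~q there: 2:F, 4:T, 5:T, 6:F, 7:T. ✗
2: successors {1, 2, 6, 7}; (~p | q) & ~p | ~q there: 1:T, 2:F, 6:F, 7:T. ✗
3: successors {1, 3, 5, 6, 7, 8}; (~p | q) & ~p | ~q there: 1:T, 3:T, 5:T, 6:F, 7:T, 8:T. ✗
4: successors {2, 3, 5, 6}; (~p | q) & ~p | ~q there: 2:F, 3:T, 5:T, 6:F. ✗
5: successors {1, 2, 4, 7, 8}; (~p | q) & ~p | ~q there: 1:T, 2:F, 4:T, 7:T, 8:T. ✗
6: successors {1, 2, 3, 5, 6, 7}; (~p | q) & ~p | ~q there: 1:T, 2:F, 3:T, 5:T, 6:F, 7:T. ✗
7: successors {1, 3, 4, 6, 8}; (~p | q) & ~p | ~q there: 1:T, 3:T, 4:T, 6:F, 8:T. ✗
8: successors {1, 3, 5, 6, 7, 8}; (~p | q) & ~p | ~q there: 1:T, 3:T, 5:T, 6:F, 7:T, 8:T. ✗
Satisfying worlds: ∅.
So []((~p | q) & ~p | ~q) fails at the other 8 worlds.

8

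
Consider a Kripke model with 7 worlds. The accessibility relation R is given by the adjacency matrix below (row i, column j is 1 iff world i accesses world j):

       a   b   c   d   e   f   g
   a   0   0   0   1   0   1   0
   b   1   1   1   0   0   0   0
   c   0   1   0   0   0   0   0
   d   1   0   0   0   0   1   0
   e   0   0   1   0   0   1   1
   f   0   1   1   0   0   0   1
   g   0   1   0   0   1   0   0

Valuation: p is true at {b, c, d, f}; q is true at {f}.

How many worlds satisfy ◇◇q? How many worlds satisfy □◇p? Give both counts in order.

4 and 7

For ◇◇q:
a: successors {d, f}; ◇q there: d:T, f:F. ✓
b: successors {a, b, c}; ◇q there: a:T, b:F, c:F. ✓
c: successors {b}; ◇q there: b:F. ✗
d: successors {a, f}; ◇q there: a:T, f:F. ✓
e: successors {c, f, g}; ◇q there: c:F, f:F, g:F. ✗
f: successors {b, c, g}; ◇q there: b:F, c:F, g:F. ✗
g: successors {b, e}; ◇q there: b:F, e:T. ✓
— 4 worlds.
For □◇p:
a: successors {d, f}; ◇p there: d:T, f:T. ✓
b: successors {a, b, c}; ◇p there: a:T, b:T, c:T. ✓
c: successors {b}; ◇p there: b:T. ✓
d: successors {a, f}; ◇p there: a:T, f:T. ✓
e: successors {c, f, g}; ◇p there: c:T, f:T, g:T. ✓
f: successors {b, c, g}; ◇p there: b:T, c:T, g:T. ✓
g: successors {b, e}; ◇p there: b:T, e:T. ✓
— 7 worlds.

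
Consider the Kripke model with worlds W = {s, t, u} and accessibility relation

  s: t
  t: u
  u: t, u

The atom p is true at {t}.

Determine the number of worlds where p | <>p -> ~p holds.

s: p | <>p is T, ~p is T. ✓
t: p | <>p is T, ~p is F. ✗
u: p | <>p is T, ~p is T. ✓
Satisfying worlds: {s, u}.

2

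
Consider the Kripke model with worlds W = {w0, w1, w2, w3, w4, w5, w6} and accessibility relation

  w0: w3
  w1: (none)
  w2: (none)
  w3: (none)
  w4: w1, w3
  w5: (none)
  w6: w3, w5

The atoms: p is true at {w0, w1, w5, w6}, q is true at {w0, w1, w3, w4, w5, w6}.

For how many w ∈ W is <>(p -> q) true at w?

w0: successors {w3}; p -> q there: w3:T. ✓
w1: no successors, so <>(p -> q) fails. ✗
w2: no successors, so <>(p -> q) fails. ✗
w3: no successors, so <>(p -> q) fails. ✗
w4: successors {w1, w3}; p -> q there: w1:T, w3:T. ✓
w5: no successors, so <>(p -> q) fails. ✗
w6: successors {w3, w5}; p -> q there: w3:T, w5:T. ✓
Satisfying worlds: {w0, w4, w6}.

3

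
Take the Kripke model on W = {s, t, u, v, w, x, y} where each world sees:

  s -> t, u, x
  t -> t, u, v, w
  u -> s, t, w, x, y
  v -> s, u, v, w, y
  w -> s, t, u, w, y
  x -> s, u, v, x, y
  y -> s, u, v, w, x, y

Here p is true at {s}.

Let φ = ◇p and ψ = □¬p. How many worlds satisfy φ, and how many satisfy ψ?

5 and 2

For ◇p:
s: successors {t, u, x}; p there: t:F, u:F, x:F. ✗
t: successors {t, u, v, w}; p there: t:F, u:F, v:F, w:F. ✗
u: successors {s, t, w, x, y}; p there: s:T, t:F, w:F, x:F, y:F. ✓
v: successors {s, u, v, w, y}; p there: s:T, u:F, v:F, w:F, y:F. ✓
w: successors {s, t, u, w, y}; p there: s:T, t:F, u:F, w:F, y:F. ✓
x: successors {s, u, v, x, y}; p there: s:T, u:F, v:F, x:F, y:F. ✓
y: successors {s, u, v, w, x, y}; p there: s:T, u:F, v:F, w:F, x:F, y:F. ✓
— 5 worlds.
For □¬p:
s: successors {t, u, x}; ¬p there: t:T, u:T, x:T. ✓
t: successors {t, u, v, w}; ¬p there: t:T, u:T, v:T, w:T. ✓
u: successors {s, t, w, x, y}; ¬p there: s:F, t:T, w:T, x:T, y:T. ✗
v: successors {s, u, v, w, y}; ¬p there: s:F, u:T, v:T, w:T, y:T. ✗
w: successors {s, t, u, w, y}; ¬p there: s:F, t:T, u:T, w:T, y:T. ✗
x: successors {s, u, v, x, y}; ¬p there: s:F, u:T, v:T, x:T, y:T. ✗
y: successors {s, u, v, w, x, y}; ¬p there: s:F, u:T, v:T, w:T, x:T, y:T. ✗
— 2 worlds.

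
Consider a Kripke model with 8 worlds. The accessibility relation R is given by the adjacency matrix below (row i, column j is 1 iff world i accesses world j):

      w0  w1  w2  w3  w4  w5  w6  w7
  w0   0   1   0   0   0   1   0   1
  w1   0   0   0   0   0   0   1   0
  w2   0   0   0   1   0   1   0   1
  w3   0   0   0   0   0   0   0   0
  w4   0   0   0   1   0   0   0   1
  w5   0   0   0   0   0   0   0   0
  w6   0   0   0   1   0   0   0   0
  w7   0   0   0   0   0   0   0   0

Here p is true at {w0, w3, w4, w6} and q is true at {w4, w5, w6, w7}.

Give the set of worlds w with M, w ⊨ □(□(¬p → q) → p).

{w1, w3, w5, w6, w7}

w0: successors {w1, w5, w7}; □(¬p → q) → p there: w1:F, w5:F, w7:F. ✗
w1: successors {w6}; □(¬p → q) → p there: w6:T. ✓
w2: successors {w3, w5, w7}; □(¬p → q) → p there: w3:T, w5:F, w7:F. ✗
w3: no successors, so □(□(¬p → q) → p) holds vacuously. ✓
w4: successors {w3, w7}; □(¬p → q) → p there: w3:T, w7:F. ✗
w5: no successors, so □(□(¬p → q) → p) holds vacuously. ✓
w6: successors {w3}; □(¬p → q) → p there: w3:T. ✓
w7: no successors, so □(□(¬p → q) → p) holds vacuously. ✓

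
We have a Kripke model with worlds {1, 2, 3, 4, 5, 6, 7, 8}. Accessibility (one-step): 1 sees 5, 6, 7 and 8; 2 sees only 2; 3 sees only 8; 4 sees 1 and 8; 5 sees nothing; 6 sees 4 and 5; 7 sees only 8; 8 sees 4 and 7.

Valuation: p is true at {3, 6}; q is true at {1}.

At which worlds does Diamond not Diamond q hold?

1: successors {5, 6, 7, 8}; not Diamond q there: 5:T, 6:T, 7:T, 8:T. ✓
2: successors {2}; not Diamond q there: 2:T. ✓
3: successors {8}; not Diamond q there: 8:T. ✓
4: successors {1, 8}; not Diamond q there: 1:T, 8:T. ✓
5: no successors, so Diamond not Diamond q fails. ✗
6: successors {4, 5}; not Diamond q there: 4:F, 5:T. ✓
7: successors {8}; not Diamond q there: 8:T. ✓
8: successors {4, 7}; not Diamond q there: 4:F, 7:T. ✓

{1, 2, 3, 4, 6, 7, 8}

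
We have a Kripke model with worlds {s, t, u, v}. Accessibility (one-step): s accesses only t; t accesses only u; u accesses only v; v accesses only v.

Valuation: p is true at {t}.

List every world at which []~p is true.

{t, u, v}

s: successors {t}; ~p there: t:F. ✗
t: successors {u}; ~p there: u:T. ✓
u: successors {v}; ~p there: v:T. ✓
v: successors {v}; ~p there: v:T. ✓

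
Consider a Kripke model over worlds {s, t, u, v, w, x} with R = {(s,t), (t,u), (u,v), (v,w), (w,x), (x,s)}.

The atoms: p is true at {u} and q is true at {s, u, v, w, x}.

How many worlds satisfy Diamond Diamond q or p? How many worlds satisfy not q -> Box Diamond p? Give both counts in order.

5 and 5

For Diamond Diamond q or p:
s: Diamond Diamond q is T, p is F. ✓
t: Diamond Diamond q is T, p is F. ✓
u: Diamond Diamond q is T, p is T. ✓
v: Diamond Diamond q is T, p is F. ✓
w: Diamond Diamond q is T, p is F. ✓
x: Diamond Diamond q is F, p is F. ✗
— 5 worlds.
For not q -> Box Diamond p:
s: not q is F, Box Diamond p is T. ✓
t: not q is T, Box Diamond p is F. ✗
u: not q is F, Box Diamond p is F. ✓
v: not q is F, Box Diamond p is F. ✓
w: not q is F, Box Diamond p is F. ✓
x: not q is F, Box Diamond p is F. ✓
— 5 worlds.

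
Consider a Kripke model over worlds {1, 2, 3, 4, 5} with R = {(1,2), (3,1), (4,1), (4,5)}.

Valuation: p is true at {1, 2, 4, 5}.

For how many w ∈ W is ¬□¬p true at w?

3

1: □¬p is F. ✓
2: □¬p is T. ✗
3: □¬p is F. ✓
4: □¬p is F. ✓
5: □¬p is T. ✗
Satisfying worlds: {1, 3, 4}.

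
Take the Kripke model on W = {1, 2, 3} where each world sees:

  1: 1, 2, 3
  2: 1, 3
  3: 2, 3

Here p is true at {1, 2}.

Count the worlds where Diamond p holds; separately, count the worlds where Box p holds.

3 and 0

For Diamond p:
1: successors {1, 2, 3}; p there: 1:T, 2:T, 3:F. ✓
2: successors {1, 3}; p there: 1:T, 3:F. ✓
3: successors {2, 3}; p there: 2:T, 3:F. ✓
— 3 worlds.
For Box p:
1: successors {1, 2, 3}; p there: 1:T, 2:T, 3:F. ✗
2: successors {1, 3}; p there: 1:T, 3:F. ✗
3: successors {2, 3}; p there: 2:T, 3:F. ✗
— 0 worlds.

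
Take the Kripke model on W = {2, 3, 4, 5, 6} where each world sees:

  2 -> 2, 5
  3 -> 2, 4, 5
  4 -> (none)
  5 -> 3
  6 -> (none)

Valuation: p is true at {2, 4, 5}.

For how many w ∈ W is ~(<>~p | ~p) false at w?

3

2: <>~p | ~p is F. ✓
3: <>~p | ~p is T. ✗
4: <>~p | ~p is F. ✓
5: <>~p | ~p is T. ✗
6: <>~p | ~p is T. ✗
Satisfying worlds: {2, 4}.
So ~(<>~p | ~p) fails at the other 3 worlds.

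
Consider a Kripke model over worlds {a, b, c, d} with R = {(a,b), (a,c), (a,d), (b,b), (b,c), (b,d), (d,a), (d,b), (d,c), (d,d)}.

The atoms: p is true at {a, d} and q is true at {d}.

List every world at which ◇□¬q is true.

a: successors {b, c, d}; □¬q there: b:F, c:T, d:F. ✓
b: successors {b, c, d}; □¬q there: b:F, c:T, d:F. ✓
c: no successors, so ◇□¬q fails. ✗
d: successors {a, b, c, d}; □¬q there: a:F, b:F, c:T, d:F. ✓

{a, b, d}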